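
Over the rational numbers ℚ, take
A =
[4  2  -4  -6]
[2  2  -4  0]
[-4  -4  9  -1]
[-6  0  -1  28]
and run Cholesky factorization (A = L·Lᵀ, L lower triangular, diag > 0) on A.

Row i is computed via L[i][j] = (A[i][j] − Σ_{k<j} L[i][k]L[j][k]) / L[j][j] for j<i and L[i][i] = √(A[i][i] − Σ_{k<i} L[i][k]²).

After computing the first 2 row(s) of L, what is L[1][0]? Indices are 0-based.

L[1][0] = 1

Step 1: L[0][0] = √(4) = 2.
  L[1][0] = (2) / L[0][0] = 1.
Step 2: L[1][1] = √(1) = 1.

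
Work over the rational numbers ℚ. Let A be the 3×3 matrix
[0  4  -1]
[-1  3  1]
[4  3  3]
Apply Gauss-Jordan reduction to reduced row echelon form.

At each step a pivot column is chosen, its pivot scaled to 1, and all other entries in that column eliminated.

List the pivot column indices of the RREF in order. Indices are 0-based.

[1] R0 <-> R1
[1] R0 /= -1  ⇒  (1, -3, -1)
     R2 -= 4·R0  ⇒  (0, 15, 7)
[2] R1 /= 4  ⇒  (0, 1, -1/4)
     R0 -= -3·R1  ⇒  (1, 0, -7/4)
     R2 -= 15·R1  ⇒  (0, 0, 43/4)
[3] R2 /= 43/4  ⇒  (0, 0, 1)
     R0 -= -7/4·R2  ⇒  (1, 0, 0)
     R1 -= -1/4·R2  ⇒  (0, 1, 0)

pivot columns: 0, 1, 2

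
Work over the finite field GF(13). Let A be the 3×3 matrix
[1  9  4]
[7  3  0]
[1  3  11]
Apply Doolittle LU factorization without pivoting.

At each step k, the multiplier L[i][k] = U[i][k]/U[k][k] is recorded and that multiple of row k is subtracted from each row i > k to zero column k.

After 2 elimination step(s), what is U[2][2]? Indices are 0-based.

k=0: U[0][0]=1
  eliminate (1,0): mult=7, new row 1: (0, 5, 11); set L[1][0]=7
  eliminate (2,0): mult=1, new row 2: (0, 7, 7); set L[2][0]=1
k=1: U[1][1]=5
  eliminate (2,1): mult=4, new row 2: (0, 0, 2); set L[2][1]=4

U[2][2] = 2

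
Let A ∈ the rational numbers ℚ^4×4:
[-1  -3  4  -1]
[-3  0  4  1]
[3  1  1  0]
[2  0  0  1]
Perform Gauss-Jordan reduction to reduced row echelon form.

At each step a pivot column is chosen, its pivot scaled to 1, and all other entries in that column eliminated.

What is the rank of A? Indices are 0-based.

rank = 4

step 1: normalize row 0 (÷-1) = (1, 3, -4, 1)
  row 1: subtract -3×row0 = (0, 9, -8, 4)
  row 2: subtract 3×row0 = (0, -8, 13, -3)
  row 3: subtract 2×row0 = (0, -6, 8, -1)
step 2: normalize row 1 (÷9) = (0, 1, -8/9, 4/9)
  row 0: subtract 3×row1 = (1, 0, -4/3, -1/3)
  row 2: subtract -8×row1 = (0, 0, 53/9, 5/9)
  row 3: subtract -6×row1 = (0, 0, 8/3, 5/3)
step 3: normalize row 2 (÷53/9) = (0, 0, 1, 5/53)
  row 0: subtract -4/3×row2 = (1, 0, 0, -11/53)
  row 1: subtract -8/9×row2 = (0, 1, 0, 28/53)
  row 3: subtract 8/3×row2 = (0, 0, 0, 75/53)
step 4: normalize row 3 (÷75/53) = (0, 0, 0, 1)
  row 0: subtract -11/53×row3 = (1, 0, 0, 0)
  row 1: subtract 28/53×row3 = (0, 1, 0, 0)
  row 2: subtract 5/53×row3 = (0, 0, 1, 0)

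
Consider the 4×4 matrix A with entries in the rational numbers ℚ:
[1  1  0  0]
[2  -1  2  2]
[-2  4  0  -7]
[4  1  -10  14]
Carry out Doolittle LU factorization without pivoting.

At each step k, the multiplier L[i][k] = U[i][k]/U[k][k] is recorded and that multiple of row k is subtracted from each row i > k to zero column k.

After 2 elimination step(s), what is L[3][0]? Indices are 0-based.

L[3][0] = 4

[col 0] pivot 1
  R1 -= 2*R0 → (0, -3, 2, 2)  (L[1][0] := 2)
  R2 -= -2*R0 → (0, 6, 0, -7)  (L[2][0] := -2)
  R3 -= 4*R0 → (0, -3, -10, 14)  (L[3][0] := 4)
[col 1] pivot -3
  R2 -= -2*R1 → (0, 0, 4, -3)  (L[2][1] := -2)
  R3 -= 1*R1 → (0, 0, -12, 12)  (L[3][1] := 1)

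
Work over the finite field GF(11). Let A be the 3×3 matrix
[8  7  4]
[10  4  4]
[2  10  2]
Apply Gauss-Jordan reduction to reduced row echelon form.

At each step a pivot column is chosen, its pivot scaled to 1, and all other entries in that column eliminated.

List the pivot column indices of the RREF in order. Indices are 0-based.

pivot columns: 0, 1, 2

pivot(0,0)=8: scale R0 → (1, 5, 6)
  clear (1,0): R1 −= (10)R0 → (0, 9, 10)
  clear (2,0): R2 −= (2)R0 → (0, 0, 1)
pivot(1,1)=9: scale R1 → (0, 1, 6)
  clear (0,1): R0 −= (5)R1 → (1, 0, 9)
pivot(2,2)=1: scale R2 → (0, 0, 1)
  clear (0,2): R0 −= (9)R2 → (1, 0, 0)
  clear (1,2): R1 −= (6)R2 → (0, 1, 0)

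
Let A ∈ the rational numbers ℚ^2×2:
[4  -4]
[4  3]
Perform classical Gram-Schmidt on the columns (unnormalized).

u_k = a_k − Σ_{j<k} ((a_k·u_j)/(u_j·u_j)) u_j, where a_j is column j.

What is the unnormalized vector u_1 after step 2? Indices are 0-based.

Step 1: u_0 = a_0 = (4, 4).
Step 2: u_1 = a_1 − (-1/8)·u_0 = (-7/2, 7/2).

u_1 = (-7/2, 7/2)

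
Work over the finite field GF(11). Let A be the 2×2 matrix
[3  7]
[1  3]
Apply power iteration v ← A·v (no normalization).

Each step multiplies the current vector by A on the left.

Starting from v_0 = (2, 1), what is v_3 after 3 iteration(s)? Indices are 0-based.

v_3 = (0, 4)

v_0 = (2, 1).
v_1 = A·v_0 = (2, 5).
v_2 = A·v_1 = (8, 6).
v_3 = A·v_2 = (0, 4).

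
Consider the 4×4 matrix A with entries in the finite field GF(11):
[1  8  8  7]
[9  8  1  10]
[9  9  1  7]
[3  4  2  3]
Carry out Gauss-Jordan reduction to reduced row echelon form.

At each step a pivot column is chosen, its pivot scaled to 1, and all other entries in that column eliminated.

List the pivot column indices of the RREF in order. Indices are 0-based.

[1] R0 /= 1  ⇒  (1, 8, 8, 7)
     R1 -= 9·R0  ⇒  (0, 2, 6, 2)
     R2 -= 9·R0  ⇒  (0, 3, 6, 10)
     R3 -= 3·R0  ⇒  (0, 2, 0, 4)
[2] R1 /= 2  ⇒  (0, 1, 3, 1)
     R0 -= 8·R1  ⇒  (1, 0, 6, 10)
     R2 -= 3·R1  ⇒  (0, 0, 8, 7)
     R3 -= 2·R1  ⇒  (0, 0, 5, 2)
[3] R2 /= 8  ⇒  (0, 0, 1, 5)
     R0 -= 6·R2  ⇒  (1, 0, 0, 2)
     R1 -= 3·R2  ⇒  (0, 1, 0, 8)
     R3 -= 5·R2  ⇒  (0, 0, 0, 10)
[4] R3 /= 10  ⇒  (0, 0, 0, 1)
     R0 -= 2·R3  ⇒  (1, 0, 0, 0)
     R1 -= 8·R3  ⇒  (0, 1, 0, 0)
     R2 -= 5·R3  ⇒  (0, 0, 1, 0)

pivot columns: 0, 1, 2, 3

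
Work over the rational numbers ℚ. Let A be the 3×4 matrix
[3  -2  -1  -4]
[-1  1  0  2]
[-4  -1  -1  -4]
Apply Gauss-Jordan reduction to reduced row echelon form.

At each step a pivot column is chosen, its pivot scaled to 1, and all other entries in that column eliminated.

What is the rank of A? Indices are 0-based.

rank = 3

[1] R0 /= 3  ⇒  (1, -2/3, -1/3, -4/3)
     R1 -= -1·R0  ⇒  (0, 1/3, -1/3, 2/3)
     R2 -= -4·R0  ⇒  (0, -11/3, -7/3, -28/3)
[2] R1 /= 1/3  ⇒  (0, 1, -1, 2)
     R0 -= -2/3·R1  ⇒  (1, 0, -1, 0)
     R2 -= -11/3·R1  ⇒  (0, 0, -6, -2)
[3] R2 /= -6  ⇒  (0, 0, 1, 1/3)
     R0 -= -1·R2  ⇒  (1, 0, 0, 1/3)
     R1 -= -1·R2  ⇒  (0, 1, 0, 7/3)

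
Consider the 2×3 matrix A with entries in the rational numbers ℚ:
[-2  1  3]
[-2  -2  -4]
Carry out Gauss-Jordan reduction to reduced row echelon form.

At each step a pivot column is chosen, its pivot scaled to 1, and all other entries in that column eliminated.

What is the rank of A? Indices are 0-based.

rank = 2

[1] R0 /= -2  ⇒  (1, -1/2, -3/2)
     R1 -= -2·R0  ⇒  (0, -3, -7)
[2] R1 /= -3  ⇒  (0, 1, 7/3)
     R0 -= -1/2·R1  ⇒  (1, 0, -1/3)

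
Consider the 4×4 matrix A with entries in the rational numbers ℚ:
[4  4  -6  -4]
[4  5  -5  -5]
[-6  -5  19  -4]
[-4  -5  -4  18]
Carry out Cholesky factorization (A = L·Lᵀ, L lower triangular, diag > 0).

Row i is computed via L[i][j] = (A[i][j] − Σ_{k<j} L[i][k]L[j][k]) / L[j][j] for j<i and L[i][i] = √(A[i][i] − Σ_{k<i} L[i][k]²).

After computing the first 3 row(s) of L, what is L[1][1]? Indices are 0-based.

Step 1: L[0][0] = √(4) = 2.
  L[1][0] = (4) / L[0][0] = 2.
Step 2: L[1][1] = √(1) = 1.
  L[2][0] = (-6) / L[0][0] = -3.
  L[2][1] = (1) / L[1][1] = 1.
Step 3: L[2][2] = √(9) = 3.

L[1][1] = 1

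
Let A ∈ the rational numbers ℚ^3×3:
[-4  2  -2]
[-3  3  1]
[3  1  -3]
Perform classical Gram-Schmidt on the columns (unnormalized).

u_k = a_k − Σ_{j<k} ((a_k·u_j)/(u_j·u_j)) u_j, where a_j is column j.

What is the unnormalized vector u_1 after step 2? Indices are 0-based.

Step 1: u_0 = a_0 = (-4, -3, 3).
Step 2: u_1 = a_1 − (-7/17)·u_0 = (6/17, 30/17, 38/17).

u_1 = (6/17, 30/17, 38/17)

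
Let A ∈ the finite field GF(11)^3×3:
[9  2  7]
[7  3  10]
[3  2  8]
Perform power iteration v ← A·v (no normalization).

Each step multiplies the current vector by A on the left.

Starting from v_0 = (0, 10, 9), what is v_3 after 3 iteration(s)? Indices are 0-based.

v_0 = (0, 10, 9).
v_1 = A·v_0 = (6, 10, 4).
v_2 = A·v_1 = (3, 2, 4).
v_3 = A·v_2 = (4, 1, 1).

v_3 = (4, 1, 1)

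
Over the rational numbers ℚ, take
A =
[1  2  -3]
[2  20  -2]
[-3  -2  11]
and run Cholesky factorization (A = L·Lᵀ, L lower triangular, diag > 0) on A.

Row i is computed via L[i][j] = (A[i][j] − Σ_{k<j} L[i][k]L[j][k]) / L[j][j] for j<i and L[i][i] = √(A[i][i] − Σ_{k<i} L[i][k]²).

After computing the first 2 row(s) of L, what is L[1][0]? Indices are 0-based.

Step 1: L[0][0] = √(1) = 1.
  L[1][0] = (2) / L[0][0] = 2.
Step 2: L[1][1] = √(16) = 4.

L[1][0] = 2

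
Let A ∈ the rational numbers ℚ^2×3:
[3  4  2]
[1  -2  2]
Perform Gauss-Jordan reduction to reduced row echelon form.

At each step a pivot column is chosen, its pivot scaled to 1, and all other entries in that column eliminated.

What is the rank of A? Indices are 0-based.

rank = 2

[1] R0 /= 3  ⇒  (1, 4/3, 2/3)
     R1 -= 1·R0  ⇒  (0, -10/3, 4/3)
[2] R1 /= -10/3  ⇒  (0, 1, -2/5)
     R0 -= 4/3·R1  ⇒  (1, 0, 6/5)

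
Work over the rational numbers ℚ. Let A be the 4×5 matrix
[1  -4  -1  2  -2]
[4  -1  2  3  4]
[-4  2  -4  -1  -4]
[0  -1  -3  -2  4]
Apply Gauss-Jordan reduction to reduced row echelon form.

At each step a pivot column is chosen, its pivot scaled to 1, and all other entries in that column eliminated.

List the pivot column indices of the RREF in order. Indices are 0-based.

pivot columns: 0, 1, 2, 3

[1] R0 /= 1  ⇒  (1, -4, -1, 2, -2)
     R1 -= 4·R0  ⇒  (0, 15, 6, -5, 12)
     R2 -= -4·R0  ⇒  (0, -14, -8, 7, -12)
[2] R1 /= 15  ⇒  (0, 1, 2/5, -1/3, 4/5)
     R0 -= -4·R1  ⇒  (1, 0, 3/5, 2/3, 6/5)
     R2 -= -14·R1  ⇒  (0, 0, -12/5, 7/3, -4/5)
     R3 -= -1·R1  ⇒  (0, 0, -13/5, -7/3, 24/5)
[3] R2 /= -12/5  ⇒  (0, 0, 1, -35/36, 1/3)
     R0 -= 3/5·R2  ⇒  (1, 0, 0, 5/4, 1)
     R1 -= 2/5·R2  ⇒  (0, 1, 0, 1/18, 2/3)
     R3 -= -13/5·R2  ⇒  (0, 0, 0, -175/36, 17/3)
[4] R3 /= -175/36  ⇒  (0, 0, 0, 1, -204/175)
     R0 -= 5/4·R3  ⇒  (1, 0, 0, 0, 86/35)
     R1 -= 1/18·R3  ⇒  (0, 1, 0, 0, 128/175)
     R2 -= -35/36·R3  ⇒  (0, 0, 1, 0, -4/5)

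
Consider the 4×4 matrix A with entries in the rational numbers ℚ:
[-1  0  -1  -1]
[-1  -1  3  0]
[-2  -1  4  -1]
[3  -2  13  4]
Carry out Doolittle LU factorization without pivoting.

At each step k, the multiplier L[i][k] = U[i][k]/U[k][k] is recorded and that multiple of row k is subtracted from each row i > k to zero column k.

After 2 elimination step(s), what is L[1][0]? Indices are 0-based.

Step 1: pivot at (0,0) is -1.
  row1 ← row1 − (1)·row0  ⇒  L[1][0]=1, U row1=(0, -1, 4, 1)
  row2 ← row2 − (2)·row0  ⇒  L[2][0]=2, U row2=(0, -1, 6, 1)
  row3 ← row3 − (-3)·row0  ⇒  L[3][0]=-3, U row3=(0, -2, 10, 1)
Step 2: pivot at (1,1) is -1.
  row2 ← row2 − (1)·row1  ⇒  L[2][1]=1, U row2=(0, 0, 2, 0)
  row3 ← row3 − (2)·row1  ⇒  L[3][1]=2, U row3=(0, 0, 2, -1)

L[1][0] = 1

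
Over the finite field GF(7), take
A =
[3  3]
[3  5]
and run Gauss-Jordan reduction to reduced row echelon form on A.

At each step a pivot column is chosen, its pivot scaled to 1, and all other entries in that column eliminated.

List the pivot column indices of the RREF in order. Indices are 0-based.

pivot(0,0)=3: scale R0 → (1, 1)
  clear (1,0): R1 −= (3)R0 → (0, 2)
pivot(1,1)=2: scale R1 → (0, 1)
  clear (0,1): R0 −= (1)R1 → (1, 0)

pivot columns: 0, 1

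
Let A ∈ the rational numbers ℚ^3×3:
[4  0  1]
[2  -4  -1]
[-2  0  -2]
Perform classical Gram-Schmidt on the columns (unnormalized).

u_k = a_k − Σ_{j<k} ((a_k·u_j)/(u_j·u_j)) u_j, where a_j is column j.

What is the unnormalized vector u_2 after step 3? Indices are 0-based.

u_2 = (-3/5, 0, -6/5)

Step 1: u_0 = a_0 = (4, 2, -2).
Step 2: u_1 = a_1 − (-1/3)·u_0 = (4/3, -10/3, -2/3).
Step 3: u_2 = a_2 − (1/4)·u_0 − (9/20)·u_1 = (-3/5, 0, -6/5).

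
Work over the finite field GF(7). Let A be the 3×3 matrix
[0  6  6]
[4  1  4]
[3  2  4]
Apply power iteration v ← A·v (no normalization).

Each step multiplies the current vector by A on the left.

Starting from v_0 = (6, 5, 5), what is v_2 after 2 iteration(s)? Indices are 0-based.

v_2 = (1, 5, 1)

v_0 = (6, 5, 5).
v_1 = A·v_0 = (4, 0, 6).
v_2 = A·v_1 = (1, 5, 1).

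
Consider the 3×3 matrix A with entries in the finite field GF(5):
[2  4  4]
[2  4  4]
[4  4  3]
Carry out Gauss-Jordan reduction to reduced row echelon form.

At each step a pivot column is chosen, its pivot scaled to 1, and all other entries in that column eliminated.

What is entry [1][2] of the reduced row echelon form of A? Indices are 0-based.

step 1: normalize row 0 (÷2) = (1, 2, 2)
  row 1: subtract 2×row0 = (0, 0, 0)
  row 2: subtract 4×row0 = (0, 1, 0)
step 2: exchange rows 1,2
step 2: normalize row 1 (÷1) = (0, 1, 0)
  row 0: subtract 2×row1 = (1, 0, 2)
skip col 2 (zero from row 2)

M[1][2] = 0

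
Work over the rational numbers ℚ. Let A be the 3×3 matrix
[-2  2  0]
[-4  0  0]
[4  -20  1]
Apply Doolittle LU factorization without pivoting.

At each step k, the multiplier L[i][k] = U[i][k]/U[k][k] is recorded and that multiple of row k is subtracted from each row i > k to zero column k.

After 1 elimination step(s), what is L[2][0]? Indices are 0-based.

L[2][0] = -2

k=0: U[0][0]=-2
  eliminate (1,0): mult=2, new row 1: (0, -4, 0); set L[1][0]=2
  eliminate (2,0): mult=-2, new row 2: (0, -16, 1); set L[2][0]=-2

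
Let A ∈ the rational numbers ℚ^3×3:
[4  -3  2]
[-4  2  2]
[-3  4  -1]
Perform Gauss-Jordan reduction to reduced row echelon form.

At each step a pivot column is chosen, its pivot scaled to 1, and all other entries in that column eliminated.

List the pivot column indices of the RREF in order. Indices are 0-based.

pivot columns: 0, 1, 2

step 1: normalize row 0 (÷4) = (1, -3/4, 1/2)
  row 1: subtract -4×row0 = (0, -1, 4)
  row 2: subtract -3×row0 = (0, 7/4, 1/2)
step 2: normalize row 1 (÷-1) = (0, 1, -4)
  row 0: subtract -3/4×row1 = (1, 0, -5/2)
  row 2: subtract 7/4×row1 = (0, 0, 15/2)
step 3: normalize row 2 (÷15/2) = (0, 0, 1)
  row 0: subtract -5/2×row2 = (1, 0, 0)
  row 1: subtract -4×row2 = (0, 1, 0)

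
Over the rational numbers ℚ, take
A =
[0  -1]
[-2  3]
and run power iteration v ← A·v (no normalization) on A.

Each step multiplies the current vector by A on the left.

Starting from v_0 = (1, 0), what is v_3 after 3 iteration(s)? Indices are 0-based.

v_3 = (6, -22)

v_0 = (1, 0).
v_1 = A·v_0 = (0, -2).
v_2 = A·v_1 = (2, -6).
v_3 = A·v_2 = (6, -22).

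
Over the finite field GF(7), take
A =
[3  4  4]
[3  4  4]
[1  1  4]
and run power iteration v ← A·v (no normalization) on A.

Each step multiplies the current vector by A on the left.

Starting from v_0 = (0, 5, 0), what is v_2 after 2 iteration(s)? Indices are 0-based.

v_0 = (0, 5, 0).
v_1 = A·v_0 = (6, 6, 5).
v_2 = A·v_1 = (6, 6, 4).

v_2 = (6, 6, 4)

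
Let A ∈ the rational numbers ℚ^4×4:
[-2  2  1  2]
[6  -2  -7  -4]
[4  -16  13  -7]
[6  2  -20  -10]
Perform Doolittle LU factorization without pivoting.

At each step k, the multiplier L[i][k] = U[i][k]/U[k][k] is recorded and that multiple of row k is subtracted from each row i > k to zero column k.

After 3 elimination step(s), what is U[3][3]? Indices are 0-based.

U[3][3] = 1

k=0: U[0][0]=-2
  eliminate (1,0): mult=-3, new row 1: (0, 4, -4, 2); set L[1][0]=-3
  eliminate (2,0): mult=-2, new row 2: (0, -12, 15, -3); set L[2][0]=-2
  eliminate (3,0): mult=-3, new row 3: (0, 8, -17, -4); set L[3][0]=-3
k=1: U[1][1]=4
  eliminate (2,1): mult=-3, new row 2: (0, 0, 3, 3); set L[2][1]=-3
  eliminate (3,1): mult=2, new row 3: (0, 0, -9, -8); set L[3][1]=2
k=2: U[2][2]=3
  eliminate (3,2): mult=-3, new row 3: (0, 0, 0, 1); set L[3][2]=-3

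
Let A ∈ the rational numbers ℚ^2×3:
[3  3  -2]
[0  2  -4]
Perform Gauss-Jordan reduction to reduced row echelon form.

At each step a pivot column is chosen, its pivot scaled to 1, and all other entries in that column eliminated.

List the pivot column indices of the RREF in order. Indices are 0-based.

[1] R0 /= 3  ⇒  (1, 1, -2/3)
[2] R1 /= 2  ⇒  (0, 1, -2)
     R0 -= 1·R1  ⇒  (1, 0, 4/3)

pivot columns: 0, 1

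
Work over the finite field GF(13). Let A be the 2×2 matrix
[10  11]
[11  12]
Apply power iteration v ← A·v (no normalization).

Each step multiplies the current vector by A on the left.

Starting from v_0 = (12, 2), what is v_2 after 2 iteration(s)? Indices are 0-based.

v_0 = (12, 2).
v_1 = A·v_0 = (12, 0).
v_2 = A·v_1 = (3, 2).

v_2 = (3, 2)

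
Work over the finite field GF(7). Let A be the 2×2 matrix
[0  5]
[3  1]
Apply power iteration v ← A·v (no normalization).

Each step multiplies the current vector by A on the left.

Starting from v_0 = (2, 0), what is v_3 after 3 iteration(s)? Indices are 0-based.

v_3 = (2, 5)

v_0 = (2, 0).
v_1 = A·v_0 = (0, 6).
v_2 = A·v_1 = (2, 6).
v_3 = A·v_2 = (2, 5).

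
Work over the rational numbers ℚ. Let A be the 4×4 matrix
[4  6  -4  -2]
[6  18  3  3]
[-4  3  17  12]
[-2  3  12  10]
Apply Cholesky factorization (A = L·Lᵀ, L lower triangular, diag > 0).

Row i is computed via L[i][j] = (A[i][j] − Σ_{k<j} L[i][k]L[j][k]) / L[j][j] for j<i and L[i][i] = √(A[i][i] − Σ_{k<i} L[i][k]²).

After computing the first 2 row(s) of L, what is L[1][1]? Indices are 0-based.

Step 1: L[0][0] = √(4) = 2.
  L[1][0] = (6) / L[0][0] = 3.
Step 2: L[1][1] = √(9) = 3.

L[1][1] = 3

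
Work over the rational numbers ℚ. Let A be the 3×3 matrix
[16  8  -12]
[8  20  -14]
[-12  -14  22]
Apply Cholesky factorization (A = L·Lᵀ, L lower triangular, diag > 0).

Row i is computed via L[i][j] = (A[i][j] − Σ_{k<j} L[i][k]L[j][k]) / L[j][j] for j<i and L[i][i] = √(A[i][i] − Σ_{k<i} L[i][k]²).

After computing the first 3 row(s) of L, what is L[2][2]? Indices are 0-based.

Step 1: L[0][0] = √(16) = 4.
  L[1][0] = (8) / L[0][0] = 2.
Step 2: L[1][1] = √(16) = 4.
  L[2][0] = (-12) / L[0][0] = -3.
  L[2][1] = (-8) / L[1][1] = -2.
Step 3: L[2][2] = √(9) = 3.

L[2][2] = 3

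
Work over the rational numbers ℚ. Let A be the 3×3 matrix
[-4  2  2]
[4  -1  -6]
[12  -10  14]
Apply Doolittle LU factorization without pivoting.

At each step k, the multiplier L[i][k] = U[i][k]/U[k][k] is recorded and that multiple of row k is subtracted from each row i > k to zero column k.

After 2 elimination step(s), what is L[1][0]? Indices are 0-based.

[col 0] pivot -4
  R1 -= -1*R0 → (0, 1, -4)  (L[1][0] := -1)
  R2 -= -3*R0 → (0, -4, 20)  (L[2][0] := -3)
[col 1] pivot 1
  R2 -= -4*R1 → (0, 0, 4)  (L[2][1] := -4)

L[1][0] = -1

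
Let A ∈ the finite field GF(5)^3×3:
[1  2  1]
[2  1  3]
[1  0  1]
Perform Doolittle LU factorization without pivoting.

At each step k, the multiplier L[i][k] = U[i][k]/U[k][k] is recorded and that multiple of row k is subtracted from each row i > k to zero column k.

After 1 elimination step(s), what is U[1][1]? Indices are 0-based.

Step 1: pivot at (0,0) is 1.
  row1 ← row1 − (2)·row0  ⇒  L[1][0]=2, U row1=(0, 2, 1)
  row2 ← row2 − (1)·row0  ⇒  L[2][0]=1, U row2=(0, 3, 0)

U[1][1] = 2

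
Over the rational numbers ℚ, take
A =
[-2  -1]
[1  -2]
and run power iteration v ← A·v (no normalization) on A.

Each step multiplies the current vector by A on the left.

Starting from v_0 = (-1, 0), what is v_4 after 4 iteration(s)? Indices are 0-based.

v_4 = (7, 24)

v_0 = (-1, 0).
v_1 = A·v_0 = (2, -1).
v_2 = A·v_1 = (-3, 4).
v_3 = A·v_2 = (2, -11).
v_4 = A·v_3 = (7, 24).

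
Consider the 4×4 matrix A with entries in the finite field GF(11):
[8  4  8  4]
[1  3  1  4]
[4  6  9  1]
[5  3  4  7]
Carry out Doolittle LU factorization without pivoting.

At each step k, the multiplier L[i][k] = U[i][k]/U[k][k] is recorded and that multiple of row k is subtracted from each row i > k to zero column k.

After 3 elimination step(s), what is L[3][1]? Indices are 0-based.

L[3][1] = 9

k=0: U[0][0]=8
  eliminate (1,0): mult=7, new row 1: (0, 8, 0, 9); set L[1][0]=7
  eliminate (2,0): mult=6, new row 2: (0, 4, 5, 10); set L[2][0]=6
  eliminate (3,0): mult=2, new row 3: (0, 6, 10, 10); set L[3][0]=2
k=1: U[1][1]=8
  eliminate (2,1): mult=6, new row 2: (0, 0, 5, 0); set L[2][1]=6
  eliminate (3,1): mult=9, new row 3: (0, 0, 10, 6); set L[3][1]=9
k=2: U[2][2]=5
  eliminate (3,2): mult=2, new row 3: (0, 0, 0, 6); set L[3][2]=2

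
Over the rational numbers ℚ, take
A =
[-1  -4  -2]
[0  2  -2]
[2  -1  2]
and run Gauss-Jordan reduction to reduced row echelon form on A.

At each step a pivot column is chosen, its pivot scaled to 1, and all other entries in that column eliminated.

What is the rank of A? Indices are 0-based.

rank = 3

step 1: normalize row 0 (÷-1) = (1, 4, 2)
  row 2: subtract 2×row0 = (0, -9, -2)
step 2: normalize row 1 (÷2) = (0, 1, -1)
  row 0: subtract 4×row1 = (1, 0, 6)
  row 2: subtract -9×row1 = (0, 0, -11)
step 3: normalize row 2 (÷-11) = (0, 0, 1)
  row 0: subtract 6×row2 = (1, 0, 0)
  row 1: subtract -1×row2 = (0, 1, 0)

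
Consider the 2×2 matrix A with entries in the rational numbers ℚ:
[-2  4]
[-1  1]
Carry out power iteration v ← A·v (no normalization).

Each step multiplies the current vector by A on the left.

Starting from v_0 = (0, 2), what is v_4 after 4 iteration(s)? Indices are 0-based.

v_0 = (0, 2).
v_1 = A·v_0 = (8, 2).
v_2 = A·v_1 = (-8, -6).
v_3 = A·v_2 = (-8, 2).
v_4 = A·v_3 = (24, 10).

v_4 = (24, 10)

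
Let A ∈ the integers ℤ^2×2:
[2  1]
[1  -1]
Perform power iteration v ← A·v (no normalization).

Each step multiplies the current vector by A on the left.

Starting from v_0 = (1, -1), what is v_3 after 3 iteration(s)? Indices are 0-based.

v_0 = (1, -1).
v_1 = A·v_0 = (1, 2).
v_2 = A·v_1 = (4, -1).
v_3 = A·v_2 = (7, 5).

v_3 = (7, 5)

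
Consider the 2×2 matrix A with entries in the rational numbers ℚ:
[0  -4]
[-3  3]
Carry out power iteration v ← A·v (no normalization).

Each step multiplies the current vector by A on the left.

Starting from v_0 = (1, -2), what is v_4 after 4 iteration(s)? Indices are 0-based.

v_4 = (1044, -1395)

v_0 = (1, -2).
v_1 = A·v_0 = (8, -9).
v_2 = A·v_1 = (36, -51).
v_3 = A·v_2 = (204, -261).
v_4 = A·v_3 = (1044, -1395).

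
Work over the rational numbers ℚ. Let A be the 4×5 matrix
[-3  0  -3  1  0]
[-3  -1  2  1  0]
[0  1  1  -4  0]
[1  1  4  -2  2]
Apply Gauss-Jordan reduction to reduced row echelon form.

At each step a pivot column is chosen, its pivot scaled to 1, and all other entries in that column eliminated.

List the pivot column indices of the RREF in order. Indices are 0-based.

[1] R0 /= -3  ⇒  (1, 0, 1, -1/3, 0)
     R1 -= -3·R0  ⇒  (0, -1, 5, 0, 0)
     R3 -= 1·R0  ⇒  (0, 1, 3, -5/3, 2)
[2] R1 /= -1  ⇒  (0, 1, -5, 0, 0)
     R2 -= 1·R1  ⇒  (0, 0, 6, -4, 0)
     R3 -= 1·R1  ⇒  (0, 0, 8, -5/3, 2)
[3] R2 /= 6  ⇒  (0, 0, 1, -2/3, 0)
     R0 -= 1·R2  ⇒  (1, 0, 0, 1/3, 0)
     R1 -= -5·R2  ⇒  (0, 1, 0, -10/3, 0)
     R3 -= 8·R2  ⇒  (0, 0, 0, 11/3, 2)
[4] R3 /= 11/3  ⇒  (0, 0, 0, 1, 6/11)
     R0 -= 1/3·R3  ⇒  (1, 0, 0, 0, -2/11)
     R1 -= -10/3·R3  ⇒  (0, 1, 0, 0, 20/11)
     R2 -= -2/3·R3  ⇒  (0, 0, 1, 0, 4/11)

pivot columns: 0, 1, 2, 3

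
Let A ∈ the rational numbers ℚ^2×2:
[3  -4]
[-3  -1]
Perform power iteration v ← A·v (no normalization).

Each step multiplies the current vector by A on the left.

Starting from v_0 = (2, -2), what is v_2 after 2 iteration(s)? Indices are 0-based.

v_0 = (2, -2).
v_1 = A·v_0 = (14, -4).
v_2 = A·v_1 = (58, -38).

v_2 = (58, -38)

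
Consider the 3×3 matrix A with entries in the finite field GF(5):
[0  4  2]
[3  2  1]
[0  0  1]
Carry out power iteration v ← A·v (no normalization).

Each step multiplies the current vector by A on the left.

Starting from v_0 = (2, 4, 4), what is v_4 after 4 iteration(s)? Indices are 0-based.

v_4 = (0, 3, 4)

v_0 = (2, 4, 4).
v_1 = A·v_0 = (4, 3, 4).
v_2 = A·v_1 = (0, 2, 4).
v_3 = A·v_2 = (1, 3, 4).
v_4 = A·v_3 = (0, 3, 4).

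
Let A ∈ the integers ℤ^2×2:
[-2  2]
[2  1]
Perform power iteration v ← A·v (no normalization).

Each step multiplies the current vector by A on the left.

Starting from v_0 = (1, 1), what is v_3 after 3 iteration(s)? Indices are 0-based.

v_3 = (-6, 15)

v_0 = (1, 1).
v_1 = A·v_0 = (0, 3).
v_2 = A·v_1 = (6, 3).
v_3 = A·v_2 = (-6, 15).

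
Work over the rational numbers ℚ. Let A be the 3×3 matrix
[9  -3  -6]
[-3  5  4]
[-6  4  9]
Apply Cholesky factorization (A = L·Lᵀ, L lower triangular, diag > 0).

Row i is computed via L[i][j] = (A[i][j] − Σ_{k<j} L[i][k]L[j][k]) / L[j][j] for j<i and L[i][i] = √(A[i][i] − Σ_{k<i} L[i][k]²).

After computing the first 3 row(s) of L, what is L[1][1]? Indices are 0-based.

Step 1: L[0][0] = √(9) = 3.
  L[1][0] = (-3) / L[0][0] = -1.
Step 2: L[1][1] = √(4) = 2.
  L[2][0] = (-6) / L[0][0] = -2.
  L[2][1] = (2) / L[1][1] = 1.
Step 3: L[2][2] = √(4) = 2.

L[1][1] = 2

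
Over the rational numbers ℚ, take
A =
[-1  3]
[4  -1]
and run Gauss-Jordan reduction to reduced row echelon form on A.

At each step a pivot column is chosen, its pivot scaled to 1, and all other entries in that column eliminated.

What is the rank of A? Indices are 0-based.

rank = 2

pivot(0,0)=-1: scale R0 → (1, -3)
  clear (1,0): R1 −= (4)R0 → (0, 11)
pivot(1,1)=11: scale R1 → (0, 1)
  clear (0,1): R0 −= (-3)R1 → (1, 0)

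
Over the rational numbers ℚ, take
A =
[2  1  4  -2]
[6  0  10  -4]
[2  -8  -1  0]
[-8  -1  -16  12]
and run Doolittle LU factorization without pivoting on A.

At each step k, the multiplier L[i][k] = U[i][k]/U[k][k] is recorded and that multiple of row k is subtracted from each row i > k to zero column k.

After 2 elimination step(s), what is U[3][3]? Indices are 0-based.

U[3][3] = 6

Step 1: pivot at (0,0) is 2.
  row1 ← row1 − (3)·row0  ⇒  L[1][0]=3, U row1=(0, -3, -2, 2)
  row2 ← row2 − (1)·row0  ⇒  L[2][0]=1, U row2=(0, -9, -5, 2)
  row3 ← row3 − (-4)·row0  ⇒  L[3][0]=-4, U row3=(0, 3, 0, 4)
Step 2: pivot at (1,1) is -3.
  row2 ← row2 − (3)·row1  ⇒  L[2][1]=3, U row2=(0, 0, 1, -4)
  row3 ← row3 − (-1)·row1  ⇒  L[3][1]=-1, U row3=(0, 0, -2, 6)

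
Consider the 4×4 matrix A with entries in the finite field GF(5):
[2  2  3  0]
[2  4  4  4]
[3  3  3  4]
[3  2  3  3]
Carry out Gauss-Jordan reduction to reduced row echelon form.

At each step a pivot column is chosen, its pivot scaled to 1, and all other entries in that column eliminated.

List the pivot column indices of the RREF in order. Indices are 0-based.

pivot columns: 0, 1, 2, 3

[1] R0 /= 2  ⇒  (1, 1, 4, 0)
     R1 -= 2·R0  ⇒  (0, 2, 1, 4)
     R2 -= 3·R0  ⇒  (0, 0, 1, 4)
     R3 -= 3·R0  ⇒  (0, 4, 1, 3)
[2] R1 /= 2  ⇒  (0, 1, 3, 2)
     R0 -= 1·R1  ⇒  (1, 0, 1, 3)
     R3 -= 4·R1  ⇒  (0, 0, 4, 0)
[3] R2 /= 1  ⇒  (0, 0, 1, 4)
     R0 -= 1·R2  ⇒  (1, 0, 0, 4)
     R1 -= 3·R2  ⇒  (0, 1, 0, 0)
     R3 -= 4·R2  ⇒  (0, 0, 0, 4)
[4] R3 /= 4  ⇒  (0, 0, 0, 1)
     R0 -= 4·R3  ⇒  (1, 0, 0, 0)
     R2 -= 4·R3  ⇒  (0, 0, 1, 0)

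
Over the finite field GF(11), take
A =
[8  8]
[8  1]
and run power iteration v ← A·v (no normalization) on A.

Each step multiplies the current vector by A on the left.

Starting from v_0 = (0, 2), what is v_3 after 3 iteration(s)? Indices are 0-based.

v_3 = (3, 6)

v_0 = (0, 2).
v_1 = A·v_0 = (5, 2).
v_2 = A·v_1 = (1, 9).
v_3 = A·v_2 = (3, 6).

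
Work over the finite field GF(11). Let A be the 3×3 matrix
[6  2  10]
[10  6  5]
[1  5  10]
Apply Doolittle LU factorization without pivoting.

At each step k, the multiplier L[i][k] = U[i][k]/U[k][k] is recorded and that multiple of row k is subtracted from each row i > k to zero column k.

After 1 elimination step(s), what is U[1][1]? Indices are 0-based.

Step 1: pivot at (0,0) is 6.
  row1 ← row1 − (9)·row0  ⇒  L[1][0]=9, U row1=(0, 10, 3)
  row2 ← row2 − (2)·row0  ⇒  L[2][0]=2, U row2=(0, 1, 1)

U[1][1] = 10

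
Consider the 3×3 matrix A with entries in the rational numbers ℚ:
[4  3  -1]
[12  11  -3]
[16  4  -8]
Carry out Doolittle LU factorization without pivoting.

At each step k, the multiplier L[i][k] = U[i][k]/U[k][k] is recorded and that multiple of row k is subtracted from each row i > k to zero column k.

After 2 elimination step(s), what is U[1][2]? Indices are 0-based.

U[1][2] = 0

Step 1: pivot at (0,0) is 4.
  row1 ← row1 − (3)·row0  ⇒  L[1][0]=3, U row1=(0, 2, 0)
  row2 ← row2 − (4)·row0  ⇒  L[2][0]=4, U row2=(0, -8, -4)
Step 2: pivot at (1,1) is 2.
  row2 ← row2 − (-4)·row1  ⇒  L[2][1]=-4, U row2=(0, 0, -4)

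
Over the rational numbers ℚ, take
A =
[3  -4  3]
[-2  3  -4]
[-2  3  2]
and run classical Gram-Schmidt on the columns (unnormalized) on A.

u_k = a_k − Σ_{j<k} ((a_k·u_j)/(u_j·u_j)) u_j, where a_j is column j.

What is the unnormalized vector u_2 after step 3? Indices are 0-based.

u_2 = (0, -3, 3)

Step 1: u_0 = a_0 = (3, -2, -2).
Step 2: u_1 = a_1 − (-24/17)·u_0 = (4/17, 3/17, 3/17).
Step 3: u_2 = a_2 − (13/17)·u_0 − (3)·u_1 = (0, -3, 3).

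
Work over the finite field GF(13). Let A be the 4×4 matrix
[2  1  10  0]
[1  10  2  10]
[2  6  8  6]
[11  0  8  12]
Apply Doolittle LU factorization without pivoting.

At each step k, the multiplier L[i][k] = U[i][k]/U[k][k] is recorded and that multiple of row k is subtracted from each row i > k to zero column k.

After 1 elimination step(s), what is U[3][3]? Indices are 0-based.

U[3][3] = 12

[col 0] pivot 2
  R1 -= 7*R0 → (0, 3, 10, 10)  (L[1][0] := 7)
  R2 -= 1*R0 → (0, 5, 11, 6)  (L[2][0] := 1)
  R3 -= 12*R0 → (0, 1, 5, 12)  (L[3][0] := 12)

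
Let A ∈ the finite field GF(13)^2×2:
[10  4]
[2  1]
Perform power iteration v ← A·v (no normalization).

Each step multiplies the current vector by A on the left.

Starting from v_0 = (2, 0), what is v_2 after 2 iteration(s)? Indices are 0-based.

v_2 = (8, 5)

v_0 = (2, 0).
v_1 = A·v_0 = (7, 4).
v_2 = A·v_1 = (8, 5).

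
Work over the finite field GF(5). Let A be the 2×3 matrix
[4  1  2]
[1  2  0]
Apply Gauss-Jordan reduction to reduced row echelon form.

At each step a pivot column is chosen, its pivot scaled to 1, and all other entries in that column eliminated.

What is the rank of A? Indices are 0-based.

pivot(0,0)=4: scale R0 → (1, 4, 3)
  clear (1,0): R1 −= (1)R0 → (0, 3, 2)
pivot(1,1)=3: scale R1 → (0, 1, 4)
  clear (0,1): R0 −= (4)R1 → (1, 0, 2)

rank = 2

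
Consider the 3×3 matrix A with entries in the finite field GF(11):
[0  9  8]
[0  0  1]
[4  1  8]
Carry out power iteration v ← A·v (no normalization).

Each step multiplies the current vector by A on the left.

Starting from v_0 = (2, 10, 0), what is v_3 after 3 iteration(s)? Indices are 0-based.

v_3 = (3, 9, 6)

v_0 = (2, 10, 0).
v_1 = A·v_0 = (2, 0, 7).
v_2 = A·v_1 = (1, 7, 9).
v_3 = A·v_2 = (3, 9, 6).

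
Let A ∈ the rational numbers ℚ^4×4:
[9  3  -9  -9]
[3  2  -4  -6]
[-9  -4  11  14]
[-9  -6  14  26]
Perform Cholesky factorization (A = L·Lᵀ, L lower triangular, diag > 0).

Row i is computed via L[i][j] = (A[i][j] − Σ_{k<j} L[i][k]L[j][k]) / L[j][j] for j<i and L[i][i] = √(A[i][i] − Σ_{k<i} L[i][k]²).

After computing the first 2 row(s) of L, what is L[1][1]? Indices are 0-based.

Step 1: L[0][0] = √(9) = 3.
  L[1][0] = (3) / L[0][0] = 1.
Step 2: L[1][1] = √(1) = 1.

L[1][1] = 1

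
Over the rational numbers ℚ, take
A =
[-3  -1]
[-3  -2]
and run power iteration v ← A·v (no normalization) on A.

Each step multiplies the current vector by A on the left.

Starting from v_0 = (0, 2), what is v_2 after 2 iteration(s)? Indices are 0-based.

v_0 = (0, 2).
v_1 = A·v_0 = (-2, -4).
v_2 = A·v_1 = (10, 14).

v_2 = (10, 14)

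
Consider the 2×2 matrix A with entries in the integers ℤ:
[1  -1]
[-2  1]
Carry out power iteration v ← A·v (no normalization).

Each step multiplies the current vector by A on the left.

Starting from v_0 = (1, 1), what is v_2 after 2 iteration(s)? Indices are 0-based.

v_0 = (1, 1).
v_1 = A·v_0 = (0, -1).
v_2 = A·v_1 = (1, -1).

v_2 = (1, -1)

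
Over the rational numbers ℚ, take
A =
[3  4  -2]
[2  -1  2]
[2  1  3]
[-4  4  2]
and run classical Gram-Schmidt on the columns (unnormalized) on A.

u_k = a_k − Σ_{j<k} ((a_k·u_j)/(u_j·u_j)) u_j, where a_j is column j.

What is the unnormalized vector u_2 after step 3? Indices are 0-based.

Step 1: u_0 = a_0 = (3, 2, 2, -4).
Step 2: u_1 = a_1 − (-4/33)·u_0 = (48/11, -25/33, 41/33, 116/33).
Step 3: u_2 = a_2 − (-4/33)·u_0 − (17/1106)·u_1 = (-942/553, 2493/1106, 3565/1106, 808/553).

u_2 = (-942/553, 2493/1106, 3565/1106, 808/553)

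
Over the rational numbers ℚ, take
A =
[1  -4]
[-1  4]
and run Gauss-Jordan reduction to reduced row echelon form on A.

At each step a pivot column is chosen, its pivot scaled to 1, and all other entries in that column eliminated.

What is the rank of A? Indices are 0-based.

rank = 1

pivot(0,0)=1: scale R0 → (1, -4)
  clear (1,0): R1 −= (-1)R0 → (0, 0)
col 1: no nonzero at/below row 1; advance.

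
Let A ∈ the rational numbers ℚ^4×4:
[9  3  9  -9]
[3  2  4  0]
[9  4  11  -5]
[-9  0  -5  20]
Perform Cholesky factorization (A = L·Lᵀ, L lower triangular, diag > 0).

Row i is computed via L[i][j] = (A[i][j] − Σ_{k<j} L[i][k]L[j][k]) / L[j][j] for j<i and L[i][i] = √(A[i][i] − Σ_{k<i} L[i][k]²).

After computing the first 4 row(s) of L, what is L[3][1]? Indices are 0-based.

L[3][1] = 3

Step 1: L[0][0] = √(9) = 3.
  L[1][0] = (3) / L[0][0] = 1.
Step 2: L[1][1] = √(1) = 1.
  L[2][0] = (9) / L[0][0] = 3.
  L[2][1] = (1) / L[1][1] = 1.
Step 3: L[2][2] = √(1) = 1.
  L[3][0] = (-9) / L[0][0] = -3.
  L[3][1] = (3) / L[1][1] = 3.
  L[3][2] = (1) / L[2][2] = 1.
Step 4: L[3][3] = √(1) = 1.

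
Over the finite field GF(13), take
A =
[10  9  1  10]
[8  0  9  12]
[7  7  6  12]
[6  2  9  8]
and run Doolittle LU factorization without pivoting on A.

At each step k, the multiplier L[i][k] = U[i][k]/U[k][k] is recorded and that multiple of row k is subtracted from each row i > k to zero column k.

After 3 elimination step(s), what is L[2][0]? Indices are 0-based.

L[2][0] = 2

[col 0] pivot 10
  R1 -= 6*R0 → (0, 11, 3, 4)  (L[1][0] := 6)
  R2 -= 2*R0 → (0, 2, 4, 5)  (L[2][0] := 2)
  R3 -= 11*R0 → (0, 7, 11, 2)  (L[3][0] := 11)
[col 1] pivot 11
  R2 -= 12*R1 → (0, 0, 7, 9)  (L[2][1] := 12)
  R3 -= 3*R1 → (0, 0, 2, 3)  (L[3][1] := 3)
[col 2] pivot 7
  R3 -= 4*R2 → (0, 0, 0, 6)  (L[3][2] := 4)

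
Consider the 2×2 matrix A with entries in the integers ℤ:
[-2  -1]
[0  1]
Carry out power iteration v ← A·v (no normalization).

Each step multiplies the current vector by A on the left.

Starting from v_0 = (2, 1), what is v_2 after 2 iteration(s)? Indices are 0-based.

v_0 = (2, 1).
v_1 = A·v_0 = (-5, 1).
v_2 = A·v_1 = (9, 1).

v_2 = (9, 1)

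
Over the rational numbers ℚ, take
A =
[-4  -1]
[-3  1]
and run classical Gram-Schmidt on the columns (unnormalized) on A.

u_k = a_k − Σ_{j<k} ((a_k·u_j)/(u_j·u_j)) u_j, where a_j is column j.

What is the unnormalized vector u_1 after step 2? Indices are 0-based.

Step 1: u_0 = a_0 = (-4, -3).
Step 2: u_1 = a_1 − (1/25)·u_0 = (-21/25, 28/25).

u_1 = (-21/25, 28/25)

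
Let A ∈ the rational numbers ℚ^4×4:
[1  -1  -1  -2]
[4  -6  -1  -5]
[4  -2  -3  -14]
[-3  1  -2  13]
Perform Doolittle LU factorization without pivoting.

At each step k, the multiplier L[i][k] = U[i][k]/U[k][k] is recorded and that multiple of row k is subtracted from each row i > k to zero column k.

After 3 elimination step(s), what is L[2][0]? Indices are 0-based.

L[2][0] = 4

Step 1: pivot at (0,0) is 1.
  row1 ← row1 − (4)·row0  ⇒  L[1][0]=4, U row1=(0, -2, 3, 3)
  row2 ← row2 − (4)·row0  ⇒  L[2][0]=4, U row2=(0, 2, 1, -6)
  row3 ← row3 − (-3)·row0  ⇒  L[3][0]=-3, U row3=(0, -2, -5, 7)
Step 2: pivot at (1,1) is -2.
  row2 ← row2 − (-1)·row1  ⇒  L[2][1]=-1, U row2=(0, 0, 4, -3)
  row3 ← row3 − (1)·row1  ⇒  L[3][1]=1, U row3=(0, 0, -8, 4)
Step 3: pivot at (2,2) is 4.
  row3 ← row3 − (-2)·row2  ⇒  L[3][2]=-2, U row3=(0, 0, 0, -2)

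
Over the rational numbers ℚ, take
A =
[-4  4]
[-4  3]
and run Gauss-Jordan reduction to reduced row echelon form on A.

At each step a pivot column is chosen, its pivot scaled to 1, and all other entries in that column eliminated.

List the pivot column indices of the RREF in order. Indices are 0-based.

pivot columns: 0, 1

step 1: normalize row 0 (÷-4) = (1, -1)
  row 1: subtract -4×row0 = (0, -1)
step 2: normalize row 1 (÷-1) = (0, 1)
  row 0: subtract -1×row1 = (1, 0)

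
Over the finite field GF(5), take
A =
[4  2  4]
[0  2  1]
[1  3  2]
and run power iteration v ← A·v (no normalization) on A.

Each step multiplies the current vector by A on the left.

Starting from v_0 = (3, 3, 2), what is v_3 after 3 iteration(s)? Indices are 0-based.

v_3 = (3, 1, 4)

v_0 = (3, 3, 2).
v_1 = A·v_0 = (1, 3, 1).
v_2 = A·v_1 = (4, 2, 2).
v_3 = A·v_2 = (3, 1, 4).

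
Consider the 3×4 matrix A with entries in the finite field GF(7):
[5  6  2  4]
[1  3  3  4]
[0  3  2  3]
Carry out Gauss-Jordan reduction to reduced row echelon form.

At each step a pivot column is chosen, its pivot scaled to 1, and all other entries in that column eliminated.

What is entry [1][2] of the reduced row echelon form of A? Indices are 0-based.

pivot(0,0)=5: scale R0 → (1, 4, 6, 5)
  clear (1,0): R1 −= (1)R0 → (0, 6, 4, 6)
pivot(1,1)=6: scale R1 → (0, 1, 3, 1)
  clear (0,1): R0 −= (4)R1 → (1, 0, 1, 1)
  clear (2,1): R2 −= (3)R1 → (0, 0, 0, 0)
col 2: no nonzero at/below row 2; advance.
col 3: no nonzero at/below row 2; advance.

M[1][2] = 3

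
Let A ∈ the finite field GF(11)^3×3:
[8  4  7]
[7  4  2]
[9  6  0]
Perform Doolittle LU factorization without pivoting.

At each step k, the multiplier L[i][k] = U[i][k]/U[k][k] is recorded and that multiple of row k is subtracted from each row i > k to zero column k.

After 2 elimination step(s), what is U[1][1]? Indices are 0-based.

U[1][1] = 6

Step 1: pivot at (0,0) is 8.
  row1 ← row1 − (5)·row0  ⇒  L[1][0]=5, U row1=(0, 6, 0)
  row2 ← row2 − (8)·row0  ⇒  L[2][0]=8, U row2=(0, 7, 10)
Step 2: pivot at (1,1) is 6.
  row2 ← row2 − (3)·row1  ⇒  L[2][1]=3, U row2=(0, 0, 10)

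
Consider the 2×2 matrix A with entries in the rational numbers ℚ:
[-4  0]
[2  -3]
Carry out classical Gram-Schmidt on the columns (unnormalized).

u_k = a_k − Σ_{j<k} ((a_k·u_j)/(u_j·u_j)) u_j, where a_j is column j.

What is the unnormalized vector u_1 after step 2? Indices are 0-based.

Step 1: u_0 = a_0 = (-4, 2).
Step 2: u_1 = a_1 − (-3/10)·u_0 = (-6/5, -12/5).

u_1 = (-6/5, -12/5)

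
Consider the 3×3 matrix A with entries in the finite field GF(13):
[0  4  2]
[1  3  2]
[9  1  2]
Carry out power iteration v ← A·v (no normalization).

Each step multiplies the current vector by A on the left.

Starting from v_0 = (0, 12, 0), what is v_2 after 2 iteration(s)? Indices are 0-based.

v_0 = (0, 12, 0).
v_1 = A·v_0 = (9, 10, 12).
v_2 = A·v_1 = (12, 11, 11).

v_2 = (12, 11, 11)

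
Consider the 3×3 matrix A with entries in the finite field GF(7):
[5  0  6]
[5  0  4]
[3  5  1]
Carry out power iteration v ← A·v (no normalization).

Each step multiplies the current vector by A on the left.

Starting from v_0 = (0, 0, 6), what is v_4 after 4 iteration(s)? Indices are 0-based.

v_4 = (4, 1, 2)

v_0 = (0, 0, 6).
v_1 = A·v_0 = (1, 3, 6).
v_2 = A·v_1 = (6, 1, 3).
v_3 = A·v_2 = (6, 0, 5).
v_4 = A·v_3 = (4, 1, 2).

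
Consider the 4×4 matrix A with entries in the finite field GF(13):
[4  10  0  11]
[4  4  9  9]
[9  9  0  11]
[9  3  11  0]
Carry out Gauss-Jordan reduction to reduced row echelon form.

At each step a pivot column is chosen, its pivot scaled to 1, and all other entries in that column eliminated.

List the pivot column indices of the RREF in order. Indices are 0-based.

pivot columns: 0, 1, 2, 3

step 1: normalize row 0 (÷4) = (1, 9, 0, 6)
  row 1: subtract 4×row0 = (0, 7, 9, 11)
  row 2: subtract 9×row0 = (0, 6, 0, 9)
  row 3: subtract 9×row0 = (0, 0, 11, 11)
step 2: normalize row 1 (÷7) = (0, 1, 5, 9)
  row 0: subtract 9×row1 = (1, 0, 7, 3)
  row 2: subtract 6×row1 = (0, 0, 9, 7)
step 3: normalize row 2 (÷9) = (0, 0, 1, 8)
  row 0: subtract 7×row2 = (1, 0, 0, 12)
  row 1: subtract 5×row2 = (0, 1, 0, 8)
  row 3: subtract 11×row2 = (0, 0, 0, 1)
step 4: normalize row 3 (÷1) = (0, 0, 0, 1)
  row 0: subtract 12×row3 = (1, 0, 0, 0)
  row 1: subtract 8×row3 = (0, 1, 0, 0)
  row 2: subtract 8×row3 = (0, 0, 1, 0)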